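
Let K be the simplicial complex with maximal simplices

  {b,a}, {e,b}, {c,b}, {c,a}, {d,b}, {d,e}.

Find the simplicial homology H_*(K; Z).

H_0 = Z,  H_1 = Z^2.

Take the total order a < b < c < d < e on the vertex set. Then K (dimension 1) consists of the simplices:

  0-simplices (5): a, b, c, d, e
  1-simplices (6): ab, ac, bc, bd, be, de

so the chain groups are C_0 ≅ Z^5, C_1 ≅ Z^6.

The boundary map ∂_1: C_1 → C_0 sends each edge [p,q] (with p < q) to q − p.
The 5×6 boundary matrix has rank 4 and Smith normal form diag(1,1,1,1).

Now H_k = ker ∂_k / im ∂_{k+1}, so:

  H_0: rank C_0 − rank ∂_1 = 5 − 4 = 1, and the invariant factors of ∂_1 are all 1, so H_0 ≅ Z.
  H_1: rank ker ∂_1 − rank ∂_2 = (6 − 4) − 0 = 2, and there is no ∂_2, so H_1 ≅ Z^2.

As a check, the Euler characteristic is 5 − 6 = -1, which agrees with 1 − 2 = -1.
(K is a triangulation of a wedge of 2 circles.)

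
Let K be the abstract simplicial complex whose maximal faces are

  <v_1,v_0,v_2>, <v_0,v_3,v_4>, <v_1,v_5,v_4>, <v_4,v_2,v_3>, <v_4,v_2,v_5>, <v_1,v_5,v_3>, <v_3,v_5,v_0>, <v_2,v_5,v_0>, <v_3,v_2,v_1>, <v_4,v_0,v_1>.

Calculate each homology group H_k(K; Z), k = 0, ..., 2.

Take the total order v_0 < v_1 < v_2 < v_3 < v_4 < v_5 on the vertex set. Then K (dimension 2) consists of the simplices:

  0-simplices (6): [v_0], [v_1], [v_2], [v_3], [v_4], [v_5]
  1-simplices (15): (15 of them)
  2-simplices (10): [v_0,v_1,v_2], [v_0,v_1,v_4], [v_0,v_2,v_5], [v_0,v_3,v_4], [v_0,v_3,v_5], [v_1,v_2,v_3], [v_1,v_3,v_5], [v_1,v_4,v_5], [v_2,v_3,v_4], [v_2,v_4,v_5]

giving chain groups C_0 ≅ Z^6, C_1 ≅ Z^15, C_2 ≅ Z^10.

The boundary map ∂_1: C_1 → C_0 sends each edge [p,q] (with p < q) to q − p.
As a 6×15 matrix over Z this has rank 5, with invariant factors (1,1,1,1,1).

Boundary ∂_2: C_2 → C_1 acts by ∂[p,q,r] = [q,r] − [p,r] + [p,q]. For instance
  ∂[v_1,v_4,v_5] = [v_4,v_5] − [v_1,v_5] + [v_1,v_4],
  ∂[v_0,v_3,v_5] = [v_3,v_5] − [v_0,v_5] + [v_0,v_3].
This gives a 15×10 integer matrix of rank 10; reducing to Smith normal form yields diagonal entries (1,1,1,1,1,1,1,1,1,2).

Reading off H_k = ker ∂_k / im ∂_{k+1}:

  H_0: rank C_0 − rank ∂_1 = 6 − 5 = 1, and the invariant factors of ∂_1 are all 1, so H_0 ≅ Z.
  H_1: rank ker ∂_1 − rank ∂_2 = (15 − 5) − 10 = 0, and ∂_2 has invariant factor 2 > 1, so H_1 ≅ Z/2.
  H_2: rank ker ∂_2 − rank ∂_3 = (10 − 10) − 0 = 0, and there is no ∂_3, so H_2 ≅ 0.

As a check, the Euler characteristic is 6 − 15 + 10 = 1, which agrees with 1 − 0 + 0 = 1.
(K is a triangulation of the real projective plane RP^2.)

H_0 = Z,  H_1 = Z/2,  H_2 = 0.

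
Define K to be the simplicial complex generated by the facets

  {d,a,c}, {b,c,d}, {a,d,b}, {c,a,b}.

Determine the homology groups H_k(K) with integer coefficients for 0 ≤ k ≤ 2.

Order the vertices as a < b < c < d. Listing each simplex with vertices in this order, K has dimension 2 with simplices:

  0-simplices (4): a, b, c, d
  1-simplices (6): ab, ac, ad, bc, bd, cd
  2-simplices (4): abc, abd, acd, bcd

giving chain groups C_0 ≅ Z^4, C_1 ≅ Z^6, C_2 ≅ Z^4.

The boundary map ∂_1: C_1 → C_0 maps an edge to its endpoints' difference, ∂[p,q] = q − p.
The 4×6 boundary matrix has rank 3 and Smith normal form diag(1,1,1).

∂_2: C_2 → C_1 maps a triangle to the signed sum of its edges. For instance
  ∂abc = bc − ac + ab,
  ∂bcd = cd − bd + bc.
As a 6×4 matrix over Z this has rank 3, with invariant factors (1,1,1).

Computing H_k = (kernel of ∂_k) / (image of ∂_{k+1}):

  H_0: rank C_0 − rank ∂_1 = 4 − 3 = 1, and the invariant factors of ∂_1 are all 1, so H_0 = Z.
  H_1: rank ker ∂_1 − rank ∂_2 = (6 − 3) − 3 = 0, and the invariant factors of ∂_2 are all 1, so H_1 = 0.
  H_2: rank ker ∂_2 − rank ∂_3 = (4 − 3) − 0 = 1, and there is no ∂_3, so H_2 = Z.

H_0 = Z,  H_1 = 0,  H_2 = Z.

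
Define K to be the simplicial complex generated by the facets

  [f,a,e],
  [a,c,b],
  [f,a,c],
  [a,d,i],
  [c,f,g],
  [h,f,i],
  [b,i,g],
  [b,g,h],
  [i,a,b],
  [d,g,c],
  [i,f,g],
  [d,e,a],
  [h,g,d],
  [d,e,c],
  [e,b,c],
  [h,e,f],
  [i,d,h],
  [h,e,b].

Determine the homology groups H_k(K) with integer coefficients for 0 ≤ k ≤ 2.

K has 9 vertices, 27 edges, 18 triangles.
rank ∂_0 = 0, rank ∂_1 = 8 ⇒ b_0 = 9 − 0 − 8 = 1; all invariant factors of ∂_1 are 1 so no torsion. So H_0 ≅ Z.
rank ∂_1 = 8, rank ∂_2 = 18 ⇒ b_1 = 27 − 8 − 18 = 1; ∂_2 has invariant factor(s) [2] giving torsion. So H_1 ≅ Z × Z/2.
rank ∂_2 = 18, rank ∂_3 = 0 ⇒ b_2 = 18 − 18 − 0 = 0. So H_2 ≅ 0.

H_0 = Z,  H_1 = Z × Z/2,  H_2 = 0.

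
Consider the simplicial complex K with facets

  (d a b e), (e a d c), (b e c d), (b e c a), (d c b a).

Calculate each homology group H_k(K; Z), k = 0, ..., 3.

Take the total order a < b < c < d < e on the vertex set. Then K (dimension 3) consists of the simplices:

  0-simplices (5): a, b, c, d, e
  1-simplices (10): ab, ac, ad, ae, bc, bd, be, cd, ce, de
  2-simplices (10): abc, abd, abe, acd, ace, ade, bcd, bce, bde, cde
  3-simplices (5): abcd, abce, abde, acde, bcde

Hence C_0 ≅ Z^5, C_1 ≅ Z^10, C_2 ≅ Z^10, C_3 ≅ Z^5.

∂_1: C_1 → C_0 sends each edge [p,q] (with p < q) to q − p.
This gives a 5×10 integer matrix of rank 4; reducing to Smith normal form yields diagonal entries (1,1,1,1).

The boundary map ∂_2: C_2 → C_1 acts by ∂[p,q,r] = [q,r] − [p,r] + [p,q]. For instance
  ∂abc = bc − ac + ab,
  ∂bde = de − be + bd.
This gives a 10×10 integer matrix of rank 6; reducing to Smith normal form yields diagonal entries (1,1,1,1,1,1).

The boundary map ∂_3: C_3 → C_2 sends each 3-simplex σ to the alternating sum Σ_i (−1)^i (σ with its i-th vertex removed). For instance
  ∂abcd = bcd − acd + abd − abc,
  ∂abde = bde − ade + abe − abd.
The 10×5 boundary matrix has rank 4 and Smith normal form diag(1,1,1,1).

Computing H_k = (kernel of ∂_k) / (image of ∂_{k+1}):

  H_0: rank C_0 − rank ∂_1 = 5 − 4 = 1, and the invariant factors of ∂_1 are all 1, so H_0 ≅ Z.
  H_1: rank ker ∂_1 − rank ∂_2 = (10 − 4) − 6 = 0, and the invariant factors of ∂_2 are all 1, so H_1 ≅ 0.
  H_2: rank ker ∂_2 − rank ∂_3 = (10 − 6) − 4 = 0, and the invariant factors of ∂_3 are all 1, so H_2 ≅ 0.
  H_3: rank ker ∂_3 − rank ∂_4 = (5 − 4) − 0 = 1, and there is no ∂_4, so H_3 ≅ Z.

H_0 ≅ Z,  H_1 = 0,  H_2 = 0,  H_3 ≅ Z.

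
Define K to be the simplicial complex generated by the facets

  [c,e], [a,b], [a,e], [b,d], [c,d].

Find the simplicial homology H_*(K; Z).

H_0 = Z,  H_1 = Z.

Take the total order a < b < c < d < e on the vertex set. Then K (dimension 1) consists of the simplices:

  0-simplices (5): a, b, c, d, e
  1-simplices (5): ab, ae, bd, cd, ce

Hence C_0 ≅ Z^5, C_1 ≅ Z^5.

Boundary ∂_1: C_1 → C_0 maps an edge to its endpoints' difference, ∂[p,q] = q − p.
The 5×5 boundary matrix has rank 4 and Smith normal form diag(1,1,1,1).

From H_k ≅ ker(∂_k) / im(∂_{k+1}) we obtain:

  H_0: rank C_0 − rank ∂_1 = 5 − 4 = 1, and the invariant factors of ∂_1 are all 1, so H_0 ≅ Z.
  H_1: rank ker ∂_1 − rank ∂_2 = (5 − 4) − 0 = 1, and there is no ∂_2, so H_1 ≅ Z.

(K is a triangulation of the circle S^1.)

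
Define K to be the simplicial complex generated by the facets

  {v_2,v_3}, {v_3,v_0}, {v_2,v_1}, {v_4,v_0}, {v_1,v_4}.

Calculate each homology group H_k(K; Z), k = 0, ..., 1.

H_0 ≅ Z,  H_1 ≅ Z.

We work with the vertex ordering v_0 < v_1 < v_2 < v_3 < v_4. The simplices of K, each written with vertices in increasing order, are:

  0-simplices (5): [v_0], [v_1], [v_2], [v_3], [v_4]
  1-simplices (5): [v_0,v_3], [v_0,v_4], [v_1,v_2], [v_1,v_4], [v_2,v_3]

Hence C_0 ≅ Z^5, C_1 ≅ Z^5.

∂_1: C_1 → C_0 maps an edge to its endpoints' difference, ∂[p,q] = q − p. For instance
  ∂[v_1,v_4] = [v_4] − [v_1].
As a 5×5 matrix over Z this has rank 4, with invariant factors (1,1,1,1).

Now H_k = ker ∂_k / im ∂_{k+1}, so:

  H_0: rank C_0 − rank ∂_1 = 5 − 4 = 1, and the invariant factors of ∂_1 are all 1, so H_0 ≅ Z.
  H_1: rank ker ∂_1 − rank ∂_2 = (5 − 4) − 0 = 1, and there is no ∂_2, so H_1 ≅ Z.

As a check, the Euler characteristic is 5 − 5 = 0, which agrees with 1 − 1 = 0.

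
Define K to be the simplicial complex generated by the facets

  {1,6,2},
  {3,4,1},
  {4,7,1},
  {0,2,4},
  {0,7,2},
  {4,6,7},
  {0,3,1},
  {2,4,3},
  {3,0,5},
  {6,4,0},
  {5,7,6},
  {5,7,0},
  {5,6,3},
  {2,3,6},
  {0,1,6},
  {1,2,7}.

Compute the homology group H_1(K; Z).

Take the total order 0 < 1 < 2 < 3 < 4 < 5 < 6 < 7 on the vertex set. Then K (dimension 2) consists of the simplices:

  0-simplices (8): [0], [1], [2], [3], [4], [5], [6], [7]
  1-simplices (24): (24 of them)
  2-simplices (16): [0,1,3], [0,1,6], [0,2,4], [0,2,7], [0,3,5], [0,4,6], [0,5,7], [1,2,6], [1,2,7], [1,3,4], [1,4,7], [2,3,4], [2,3,6], [3,5,6], [4,6,7], [5,6,7]

so the chain groups are C_0 ≅ Z^8, C_1 ≅ Z^24, C_2 ≅ Z^16.

Boundary ∂_1: C_1 → C_0 maps an edge to its endpoints' difference, ∂[p,q] = q − p. For instance
  ∂[0,7] = [7] − [0].
This gives a 8×24 integer matrix of rank 7; reducing to Smith normal form yields diagonal entries (1,1,1,1,1,1,1).

The boundary map ∂_2: C_2 → C_1 acts by ∂[p,q,r] = [q,r] − [p,r] + [p,q]. For instance
  ∂[2,3,4] = [3,4] − [2,4] + [2,3],
  ∂[3,5,6] = [5,6] − [3,6] + [3,5].
This gives a 24×16 integer matrix of rank 15; reducing to Smith normal form yields diagonal entries (1,1,1,1,1,1,1,1,1,1,1,1,1,1,1).

Now H_k = ker ∂_k / im ∂_{k+1}, so:

  H_1: rank ker ∂_1 − rank ∂_2 = (24 − 7) − 15 = 2, and the invariant factors of ∂_2 are all 1, so H_1 = Z^2.

H_1 = Z^2.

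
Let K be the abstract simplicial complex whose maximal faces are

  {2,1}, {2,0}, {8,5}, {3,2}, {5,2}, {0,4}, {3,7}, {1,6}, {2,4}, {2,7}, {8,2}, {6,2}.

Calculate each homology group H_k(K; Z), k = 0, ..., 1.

We work with the vertex ordering 0 < 1 < 2 < 3 < 4 < 5 < 6 < 7 < 8. The simplices of K, each written with vertices in increasing order, are:

  0-simplices (9): [0], [1], [2], [3], [4], [5], [6], [7], [8]
  1-simplices (12): [0,2], [0,4], [1,2], [1,6], [2,3], [2,4], [2,5], [2,6], [2,7], [2,8], [3,7], [5,8]

giving chain groups C_0 ≅ Z^9, C_1 ≅ Z^12.

Boundary ∂_1: C_1 → C_0 sends each edge [p,q] (with p < q) to q − p. For instance
  ∂[0,4] = [4] − [0].
This gives a 9×12 integer matrix of rank 8; reducing to Smith normal form yields diagonal entries (1,1,1,1,1,1,1,1).

Reading off H_k = ker ∂_k / im ∂_{k+1}:

  H_0: rank C_0 − rank ∂_1 = 9 − 8 = 1, and the invariant factors of ∂_1 are all 1, so H_0 ≅ Z.
  H_1: rank ker ∂_1 − rank ∂_2 = (12 − 8) − 0 = 4, and there is no ∂_2, so H_1 ≅ Z^4.

(K is a triangulation of a wedge of 4 circles.)

H_0 = Z,  H_1 = Z^4.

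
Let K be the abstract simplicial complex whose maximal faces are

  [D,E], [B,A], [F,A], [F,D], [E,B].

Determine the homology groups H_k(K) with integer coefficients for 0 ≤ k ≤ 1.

H_0 ≅ Z,  H_1 ≅ Z.

Take the total order A < B < D < E < F on the vertex set. Then K (dimension 1) consists of the simplices:

  0-simplices (5): A, B, D, E, F
  1-simplices (5): AB, AF, BE, DE, DF

so the chain groups are C_0 ≅ Z^5, C_1 ≅ Z^5.

The boundary map ∂_1: C_1 → C_0 sends each edge [p,q] (with p < q) to q − p.
As a 5×5 matrix over Z this has rank 4, with invariant factors (1,1,1,1).

Now H_k = ker ∂_k / im ∂_{k+1}, so:

  H_0: rank C_0 − rank ∂_1 = 5 − 4 = 1, and the invariant factors of ∂_1 are all 1, so H_0 ≅ Z.
  H_1: rank ker ∂_1 − rank ∂_2 = (5 − 4) − 0 = 1, and there is no ∂_2, so H_1 ≅ Z.

(K is a triangulation of the circle S^1.)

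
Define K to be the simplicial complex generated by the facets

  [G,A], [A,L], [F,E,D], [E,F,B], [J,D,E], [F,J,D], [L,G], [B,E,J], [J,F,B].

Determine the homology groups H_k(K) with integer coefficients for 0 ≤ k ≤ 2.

H_0 = Z^2,  H_1 = Z,  H_2 = Z.

Take the total order A < B < D < E < F < G < J < L on the vertex set. Then K (dimension 2) consists of the simplices:

  0-simplices (8): A, B, D, E, F, G, J, L
  1-simplices (12): AG, AL, BE, BF, BJ, DE, DF, DJ, EF, EJ, FJ, GL
  2-simplices (6): BEF, BEJ, BFJ, DEF, DEJ, DFJ

giving chain groups C_0 ≅ Z^8, C_1 ≅ Z^12, C_2 ≅ Z^6.

The boundary map ∂_1: C_1 → C_0 is given by ∂[p,q] = [q] − [p].
This gives a 8×12 integer matrix of rank 6; reducing to Smith normal form yields diagonal entries (1,1,1,1,1,1).

∂_2: C_2 → C_1 sends each 2-simplex [p,q,r] to [q,r] − [p,r] + [p,q]. For instance
  ∂BEF = EF − BF + BE,
  ∂DEJ = EJ − DJ + DE.
This gives a 12×6 integer matrix of rank 5; reducing to Smith normal form yields diagonal entries (1,1,1,1,1).

From H_k ≅ ker(∂_k) / im(∂_{k+1}) we obtain:

  H_0: rank C_0 − rank ∂_1 = 8 − 6 = 2, and the invariant factors of ∂_1 are all 1, so H_0 = Z^2.
  H_1: rank ker ∂_1 − rank ∂_2 = (12 − 6) − 5 = 1, and the invariant factors of ∂_2 are all 1, so H_1 = Z.
  H_2: rank ker ∂_2 − rank ∂_3 = (6 − 5) − 0 = 1, and there is no ∂_3, so H_2 = Z.

As a check, the Euler characteristic is 8 − 12 + 6 = 2, which agrees with 2 − 1 + 1 = 2.
(K is a triangulation of the disjoint union of the 2-sphere S^2 and the circle S^1.)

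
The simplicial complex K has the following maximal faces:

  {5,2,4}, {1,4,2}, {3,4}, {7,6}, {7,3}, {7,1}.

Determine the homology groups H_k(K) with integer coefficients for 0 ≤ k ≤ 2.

H_0 ≅ Z,  H_1 ≅ Z,  H_2 = 0.

We work with the vertex ordering 1 < 2 < 3 < 4 < 5 < 6 < 7. The simplices of K, each written with vertices in increasing order, are:

  0-simplices (7): [1], [2], [3], [4], [5], [6], [7]
  1-simplices (9): [1,2], [1,4], [1,7], [2,4], [2,5], [3,4], [3,7], [4,5], [6,7]
  2-simplices (2): [1,2,4], [2,4,5]

so the chain groups are C_0 ≅ Z^7, C_1 ≅ Z^9, C_2 ≅ Z^2.

∂_1: C_1 → C_0 maps an edge to its endpoints' difference, ∂[p,q] = q − p.
As a 7×9 matrix over Z this has rank 6, with invariant factors (1,1,1,1,1,1).

Boundary ∂_2: C_2 → C_1 sends each 2-simplex [p,q,r] to [q,r] − [p,r] + [p,q]. For instance
  ∂[2,4,5] = [4,5] − [2,5] + [2,4],
  ∂[1,2,4] = [2,4] − [1,4] + [1,2].
The 9×2 boundary matrix has rank 2 and Smith normal form diag(1,1).

From H_k ≅ ker(∂_k) / im(∂_{k+1}) we obtain:

  H_0: rank C_0 − rank ∂_1 = 7 − 6 = 1, and the invariant factors of ∂_1 are all 1, so H_0 = Z.
  H_1: rank ker ∂_1 − rank ∂_2 = (9 − 6) − 2 = 1, and the invariant factors of ∂_2 are all 1, so H_1 = Z.
  H_2: rank ker ∂_2 − rank ∂_3 = (2 − 2) − 0 = 0, and there is no ∂_3, so H_2 = 0.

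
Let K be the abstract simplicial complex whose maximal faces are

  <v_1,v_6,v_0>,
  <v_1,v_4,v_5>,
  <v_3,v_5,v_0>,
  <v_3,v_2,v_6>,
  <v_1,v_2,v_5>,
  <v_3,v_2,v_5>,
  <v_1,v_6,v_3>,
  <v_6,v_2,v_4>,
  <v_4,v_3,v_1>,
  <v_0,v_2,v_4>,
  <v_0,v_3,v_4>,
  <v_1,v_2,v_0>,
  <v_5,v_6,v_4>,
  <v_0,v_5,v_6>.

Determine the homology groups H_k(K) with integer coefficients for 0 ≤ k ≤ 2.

Take the total order v_0 < v_1 < v_2 < v_3 < v_4 < v_5 < v_6 on the vertex set. Then K (dimension 2) consists of the simplices:

  0-simplices (7): [v_0], [v_1], [v_2], [v_3], [v_4], [v_5], [v_6]
  1-simplices (21): (21 of them)
  2-simplices (14): (14 of them)

Hence C_0 ≅ Z^7, C_1 ≅ Z^21, C_2 ≅ Z^14.

∂_1: C_1 → C_0 maps an edge to its endpoints' difference, ∂[p,q] = q − p. For instance
  ∂[v_3,v_6] = [v_6] − [v_3].
The resulting 7×21 matrix has rank 6, and its Smith normal form has invariant factors (1,1,1,1,1,1).

∂_2: C_2 → C_1 sends each 2-simplex [p,q,r] to [q,r] − [p,r] + [p,q]. For instance
  ∂[v_0,v_3,v_4] = [v_3,v_4] − [v_0,v_4] + [v_0,v_3],
  ∂[v_0,v_5,v_6] = [v_5,v_6] − [v_0,v_6] + [v_0,v_5].
As a 21×14 matrix over Z this has rank 13, with invariant factors (1,1,1,1,1,1,1,1,1,1,1,1,1).

Now H_k = ker ∂_k / im ∂_{k+1}, so:

  H_0: rank C_0 − rank ∂_1 = 7 − 6 = 1, and the invariant factors of ∂_1 are all 1, so H_0 = Z.
  H_1: rank ker ∂_1 − rank ∂_2 = (21 − 6) − 13 = 2, and the invariant factors of ∂_2 are all 1, so H_1 = Z^2.
  H_2: rank ker ∂_2 − rank ∂_3 = (14 − 13) − 0 = 1, and there is no ∂_3, so H_2 = Z.

H_0 ≅ Z,  H_1 ≅ Z^2,  H_2 ≅ Z.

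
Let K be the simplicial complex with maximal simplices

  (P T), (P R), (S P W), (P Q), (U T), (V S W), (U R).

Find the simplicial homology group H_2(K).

H_2 = 0.

Fix the vertex order P < Q < R < S < T < U < V < W and write every simplex with vertices in increasing order. Then dim K = 2 and the simplices of K are:

  0-simplices (8): P, Q, R, S, T, U, V, W
  1-simplices (10): PQ, PR, PS, PT, PW, RU, SV, SW, TU, VW
  2-simplices (2): PSW, SVW

so the chain groups are C_0 ≅ Z^8, C_1 ≅ Z^10, C_2 ≅ Z^2.

∂_1: C_1 → C_0 sends each edge [p,q] (with p < q) to q − p. For instance
  ∂PT = T − P.
As a 8×10 matrix over Z this has rank 7, with invariant factors (1,1,1,1,1,1,1).

∂_2: C_2 → C_1 maps a triangle to the signed sum of its edges. For instance
  ∂SVW = VW − SW + SV,
  ∂PSW = SW − PW + PS.
This gives a 10×2 integer matrix of rank 2; reducing to Smith normal form yields diagonal entries (1,1).

Now H_k = ker ∂_k / im ∂_{k+1}, so:

  H_2: rank ker ∂_2 − rank ∂_3 = (2 − 2) − 0 = 0, and there is no ∂_3, so H_2 = 0.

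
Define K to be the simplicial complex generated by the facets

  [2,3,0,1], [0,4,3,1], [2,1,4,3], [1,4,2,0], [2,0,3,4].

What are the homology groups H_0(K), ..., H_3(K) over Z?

H_0 = Z,  H_1 = 0,  H_2 = 0,  H_3 = Z.

We work with the vertex ordering 0 < 1 < 2 < 3 < 4. The simplices of K, each written with vertices in increasing order, are:

  0-simplices (5): [0], [1], [2], [3], [4]
  1-simplices (10): [0,1], [0,2], [0,3], [0,4], [1,2], [1,3], [1,4], [2,3], [2,4], [3,4]
  2-simplices (10): [0,1,2], [0,1,3], [0,1,4], [0,2,3], [0,2,4], [0,3,4], [1,2,3], [1,2,4], [1,3,4], [2,3,4]
  3-simplices (5): [0,1,2,3], [0,1,2,4], [0,1,3,4], [0,2,3,4], [1,2,3,4]

Hence C_0 ≅ Z^5, C_1 ≅ Z^10, C_2 ≅ Z^10, C_3 ≅ Z^5.

∂_1: C_1 → C_0 is given by ∂[p,q] = [q] − [p]. For instance
  ∂[1,2] = [2] − [1].
As a 5×10 matrix over Z this has rank 4, with invariant factors (1,1,1,1).

The boundary map ∂_2: C_2 → C_1 maps a triangle to the signed sum of its edges. For instance
  ∂[0,2,3] = [2,3] − [0,3] + [0,2],
  ∂[1,3,4] = [3,4] − [1,4] + [1,3].
The resulting 10×10 matrix has rank 6, and its Smith normal form has invariant factors (1,1,1,1,1,1).

Boundary ∂_3: C_3 → C_2 sends each 3-simplex σ to the alternating sum Σ_i (−1)^i (σ with its i-th vertex removed). For instance
  ∂[1,2,3,4] = [2,3,4] − [1,3,4] + [1,2,4] − [1,2,3],
  ∂[0,1,2,4] = [1,2,4] − [0,2,4] + [0,1,4] − [0,1,2].
The resulting 10×5 matrix has rank 4, and its Smith normal form has invariant factors (1,1,1,1).

Computing H_k = (kernel of ∂_k) / (image of ∂_{k+1}):

  H_0: rank C_0 − rank ∂_1 = 5 − 4 = 1, and the invariant factors of ∂_1 are all 1, so H_0 ≅ Z.
  H_1: rank ker ∂_1 − rank ∂_2 = (10 − 4) − 6 = 0, and the invariant factors of ∂_2 are all 1, so H_1 ≅ 0.
  H_2: rank ker ∂_2 − rank ∂_3 = (10 − 6) − 4 = 0, and the invariant factors of ∂_3 are all 1, so H_2 ≅ 0.
  H_3: rank ker ∂_3 − rank ∂_4 = (5 − 4) − 0 = 1, and there is no ∂_4, so H_3 ≅ Z.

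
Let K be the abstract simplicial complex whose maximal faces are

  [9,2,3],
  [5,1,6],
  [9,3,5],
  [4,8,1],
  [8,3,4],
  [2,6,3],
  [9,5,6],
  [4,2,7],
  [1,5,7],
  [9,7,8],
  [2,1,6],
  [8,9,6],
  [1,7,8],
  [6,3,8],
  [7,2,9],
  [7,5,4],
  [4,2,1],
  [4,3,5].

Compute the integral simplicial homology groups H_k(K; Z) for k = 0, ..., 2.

We work with the vertex ordering 1 < 2 < 3 < 4 < 5 < 6 < 7 < 8 < 9. The simplices of K, each written with vertices in increasing order, are:

  0-simplices (9): [1], [2], [3], [4], [5], [6], [7], [8], [9]
  1-simplices (27): (27 of them)
  2-simplices (18): [1,2,4], [1,2,6], [1,4,8], [1,5,6], [1,5,7], [1,7,8], [2,3,6], [2,3,9], [2,4,7], [2,7,9], [3,4,5], [3,4,8], [3,5,9], [3,6,8], [4,5,7], [5,6,9], [6,8,9], [7,8,9]

Hence C_0 ≅ Z^9, C_1 ≅ Z^27, C_2 ≅ Z^18.

Boundary ∂_1: C_1 → C_0 is given by ∂[p,q] = [q] − [p]. For instance
  ∂[2,7] = [7] − [2].
This gives a 9×27 integer matrix of rank 8; reducing to Smith normal form yields diagonal entries (1,1,1,1,1,1,1,1).

The boundary map ∂_2: C_2 → C_1 maps a triangle to the signed sum of its edges. For instance
  ∂[7,8,9] = [8,9] − [7,9] + [7,8],
  ∂[2,7,9] = [7,9] − [2,9] + [2,7].
This gives a 27×18 integer matrix of rank 18; reducing to Smith normal form yields diagonal entries (1,1,1,1,1,1,1,1,1,1,1,1,1,1,1,1,1,2).

From H_k ≅ ker(∂_k) / im(∂_{k+1}) we obtain:

  H_0: rank C_0 − rank ∂_1 = 9 − 8 = 1, and the invariant factors of ∂_1 are all 1, so H_0 ≅ Z.
  H_1: rank ker ∂_1 − rank ∂_2 = (27 − 8) − 18 = 1, and ∂_2 has invariant factor 2 > 1, so H_1 ≅ Z ⊕ Z/2.
  H_2: rank ker ∂_2 − rank ∂_3 = (18 − 18) − 0 = 0, and there is no ∂_3, so H_2 ≅ 0.

As a check, the Euler characteristic is 9 − 27 + 18 = 0, which agrees with 1 − 1 + 0 = 0.

H_0 = Z,  H_1 = Z ⊕ Z/2,  H_2 = 0.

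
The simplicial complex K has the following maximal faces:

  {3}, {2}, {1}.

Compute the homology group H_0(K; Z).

Take the total order 1 < 2 < 3 on the vertex set. Then K (dimension 0) consists of the simplices:

  0-simplices (3): [1], [2], [3]

so the chain groups are C_0 ≅ Z^3.

Now H_k = ker ∂_k / im ∂_{k+1}, so:

  H_0: rank C_0 − rank ∂_1 = 3 − 0 = 3, and there is no ∂_1, so H_0 = Z^3.

H_0 = Z^3.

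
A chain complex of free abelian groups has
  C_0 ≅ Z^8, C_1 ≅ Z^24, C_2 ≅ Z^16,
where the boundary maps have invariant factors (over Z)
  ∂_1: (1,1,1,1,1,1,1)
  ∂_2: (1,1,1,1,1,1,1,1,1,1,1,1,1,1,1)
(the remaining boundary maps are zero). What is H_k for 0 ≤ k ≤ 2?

H_0: b_0 = 8 − 0 − 7 = 1; torsion from ∂_1 factors > 1: none. So H_0 = Z.
H_1: b_1 = 24 − 7 − 15 = 2; torsion from ∂_2 factors > 1: none. So H_1 = Z^2.
H_2: b_2 = 16 − 15 − 0 = 1; torsion from ∂_3 factors > 1: none. So H_2 = Z.

H_0 = Z,  H_1 = Z^2,  H_2 = Z.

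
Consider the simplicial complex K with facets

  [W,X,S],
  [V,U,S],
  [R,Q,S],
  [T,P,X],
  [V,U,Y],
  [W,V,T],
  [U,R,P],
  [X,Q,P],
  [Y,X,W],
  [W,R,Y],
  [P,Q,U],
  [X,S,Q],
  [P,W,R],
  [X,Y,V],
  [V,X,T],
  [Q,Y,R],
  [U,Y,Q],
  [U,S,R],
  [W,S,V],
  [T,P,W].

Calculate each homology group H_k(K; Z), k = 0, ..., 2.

Fix the vertex order P < Q < R < S < T < U < V < W < X < Y and write every simplex with vertices in increasing order. Then dim K = 2 and the simplices of K are:

  0-simplices (10): P, Q, R, S, T, U, V, W, X, Y
  1-simplices (30): PQ, PR, PT, PU, PW, PX, QR, QS, QU, QX, QY, RS, RU, RW, RY, SU, SV, SW, SX, TV, TW, TX, UV, UY, VW, VX, VY, WX, WY, XY
  2-simplices (20): PQU, PQX, PRU, PRW, PTW, PTX, QRS, QRY, QSX, QUY, RSU, RWY, SUV, SVW, SWX, TVW, TVX, UVY, VXY, WXY

giving chain groups C_0 ≅ Z^10, C_1 ≅ Z^30, C_2 ≅ Z^20.

The boundary map ∂_1: C_1 → C_0 maps an edge to its endpoints' difference, ∂[p,q] = q − p. For instance
  ∂TW = W − T.
The 10×30 boundary matrix has rank 9 and Smith normal form diag(1,1,1,1,1,1,1,1,1).

The boundary map ∂_2: C_2 → C_1 maps a triangle to the signed sum of its edges. For instance
  ∂PTW = TW − PW + PT,
  ∂QUY = UY − QY + QU.
This gives a 30×20 integer matrix of rank 20; reducing to Smith normal form yields diagonal entries (1,1,1,1,1,1,1,1,1,1,1,1,1,1,1,1,1,1,1,2).

Computing H_k = (kernel of ∂_k) / (image of ∂_{k+1}):

  H_0: rank C_0 − rank ∂_1 = 10 − 9 = 1, and the invariant factors of ∂_1 are all 1, so H_0 = Z.
  H_1: rank ker ∂_1 − rank ∂_2 = (30 − 9) − 20 = 1, and ∂_2 has invariant factor 2 > 1, so H_1 = Z ⊕ Z/2.
  H_2: rank ker ∂_2 − rank ∂_3 = (20 − 20) − 0 = 0, and there is no ∂_3, so H_2 = 0.

As a check, the Euler characteristic is 10 − 30 + 20 = 0, which agrees with 1 − 1 + 0 = 0.

H_0 = Z,  H_1 = Z ⊕ Z/2,  H_2 = 0.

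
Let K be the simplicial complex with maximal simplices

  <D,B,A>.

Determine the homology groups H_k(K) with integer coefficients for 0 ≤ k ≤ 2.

We work with the vertex ordering A < B < D. The simplices of K, each written with vertices in increasing order, are:

  0-simplices (3): A, B, D
  1-simplices (3): AB, AD, BD
  2-simplices (1): ABD

so the chain groups are C_0 ≅ Z^3, C_1 ≅ Z^3, C_2 ≅ Z^1.

Boundary ∂_1: C_1 → C_0 is given by ∂[p,q] = [q] − [p]. For instance
  ∂AB = B − A.
The resulting 3×3 matrix has rank 2, and its Smith normal form has invariant factors (1,1).

Boundary ∂_2: C_2 → C_1 sends each 2-simplex [p,q,r] to [q,r] − [p,r] + [p,q]. For instance
  ∂ABD = BD − AD + AB.
This gives a 3×1 integer matrix of rank 1; reducing to Smith normal form yields diagonal entries (1).

Reading off H_k = ker ∂_k / im ∂_{k+1}:

  H_0: rank C_0 − rank ∂_1 = 3 − 2 = 1, and the invariant factors of ∂_1 are all 1, so H_0 ≅ Z.
  H_1: rank ker ∂_1 − rank ∂_2 = (3 − 2) − 1 = 0, and the invariant factors of ∂_2 are all 1, so H_1 ≅ 0.
  H_2: rank ker ∂_2 − rank ∂_3 = (1 − 1) − 0 = 0, and there is no ∂_3, so H_2 ≅ 0.

H_0 ≅ Z,  H_1 = 0,  H_2 = 0.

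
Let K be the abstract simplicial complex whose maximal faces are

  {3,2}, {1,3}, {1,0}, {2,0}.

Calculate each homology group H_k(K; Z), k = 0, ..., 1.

Order the vertices as 0 < 1 < 2 < 3. Listing each simplex with vertices in this order, K has dimension 1 with simplices:

  0-simplices (4): [0], [1], [2], [3]
  1-simplices (4): [0,1], [0,2], [1,3], [2,3]

giving chain groups C_0 ≅ Z^4, C_1 ≅ Z^4.

The boundary map ∂_1: C_1 → C_0 is given by ∂[p,q] = [q] − [p].
This gives a 4×4 integer matrix of rank 3; reducing to Smith normal form yields diagonal entries (1,1,1).

Reading off H_k = ker ∂_k / im ∂_{k+1}:

  H_0: rank C_0 − rank ∂_1 = 4 − 3 = 1, and the invariant factors of ∂_1 are all 1, so H_0 = Z.
  H_1: rank ker ∂_1 − rank ∂_2 = (4 − 3) − 0 = 1, and there is no ∂_2, so H_1 = Z.

H_0 ≅ Z,  H_1 ≅ Z.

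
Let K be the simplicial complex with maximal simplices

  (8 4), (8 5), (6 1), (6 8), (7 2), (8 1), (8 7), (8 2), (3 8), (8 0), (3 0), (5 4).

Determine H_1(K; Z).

K has 9 vertices, 12 edges.
rank ∂_1 = 8, rank ∂_2 = 0 ⇒ b_1 = 12 − 8 − 0 = 4. So H_1 = Z^4.

H_1 = Z^4.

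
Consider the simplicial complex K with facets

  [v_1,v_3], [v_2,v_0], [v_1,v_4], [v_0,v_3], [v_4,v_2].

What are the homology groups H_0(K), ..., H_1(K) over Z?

H_0 ≅ Z,  H_1 ≅ Z.

Take the total order v_0 < v_1 < v_2 < v_3 < v_4 on the vertex set. Then K (dimension 1) consists of the simplices:

  0-simplices (5): [v_0], [v_1], [v_2], [v_3], [v_4]
  1-simplices (5): [v_0,v_2], [v_0,v_3], [v_1,v_3], [v_1,v_4], [v_2,v_4]

so the chain groups are C_0 ≅ Z^5, C_1 ≅ Z^5.

∂_1: C_1 → C_0 maps an edge to its endpoints' difference, ∂[p,q] = q − p.
The resulting 5×5 matrix has rank 4, and its Smith normal form has invariant factors (1,1,1,1).

Now H_k = ker ∂_k / im ∂_{k+1}, so:

  H_0: rank C_0 − rank ∂_1 = 5 − 4 = 1, and the invariant factors of ∂_1 are all 1, so H_0 ≅ Z.
  H_1: rank ker ∂_1 − rank ∂_2 = (5 − 4) − 0 = 1, and there is no ∂_2, so H_1 ≅ Z.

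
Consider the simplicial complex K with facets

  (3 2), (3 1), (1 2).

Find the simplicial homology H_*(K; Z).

We work with the vertex ordering 1 < 2 < 3. The simplices of K, each written with vertices in increasing order, are:

  0-simplices (3): [1], [2], [3]
  1-simplices (3): [1,2], [1,3], [2,3]

so the chain groups are C_0 ≅ Z^3, C_1 ≅ Z^3.

∂_1: C_1 → C_0 is given by ∂[p,q] = [q] − [p].
The 3×3 boundary matrix has rank 2 and Smith normal form diag(1,1).

From H_k ≅ ker(∂_k) / im(∂_{k+1}) we obtain:

  H_0: rank C_0 − rank ∂_1 = 3 − 2 = 1, and the invariant factors of ∂_1 are all 1, so H_0 = Z.
  H_1: rank ker ∂_1 − rank ∂_2 = (3 − 2) − 0 = 1, and there is no ∂_2, so H_1 = Z.

H_0 = Z,  H_1 = Z.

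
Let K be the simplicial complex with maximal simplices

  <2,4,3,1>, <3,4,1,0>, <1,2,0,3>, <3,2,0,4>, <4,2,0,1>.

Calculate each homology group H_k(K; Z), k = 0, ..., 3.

H_0 ≅ Z,  H_1 = 0,  H_2 = 0,  H_3 ≅ Z.

K has 5 vertices, 10 edges, 10 triangles, 5 3-simplices.
rank ∂_0 = 0, rank ∂_1 = 4 ⇒ b_0 = 5 − 0 − 4 = 1; all invariant factors of ∂_1 are 1 so no torsion. So H_0 = Z.
rank ∂_1 = 4, rank ∂_2 = 6 ⇒ b_1 = 10 − 4 − 6 = 0; all invariant factors of ∂_2 are 1 so no torsion. So H_1 = 0.
rank ∂_2 = 6, rank ∂_3 = 4 ⇒ b_2 = 10 − 6 − 4 = 0; all invariant factors of ∂_3 are 1 so no torsion. So H_2 = 0.
rank ∂_3 = 4, rank ∂_4 = 0 ⇒ b_3 = 5 − 4 − 0 = 1. So H_3 = Z.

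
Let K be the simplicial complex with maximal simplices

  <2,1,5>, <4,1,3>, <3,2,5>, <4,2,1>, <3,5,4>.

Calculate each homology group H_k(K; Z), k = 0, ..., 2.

H_0 = Z,  H_1 = Z,  H_2 = 0.

Take the total order 1 < 2 < 3 < 4 < 5 on the vertex set. Then K (dimension 2) consists of the simplices:

  0-simplices (5): [1], [2], [3], [4], [5]
  1-simplices (10): [1,2], [1,3], [1,4], [1,5], [2,3], [2,4], [2,5], [3,4], [3,5], [4,5]
  2-simplices (5): [1,2,4], [1,2,5], [1,3,4], [2,3,5], [3,4,5]

so the chain groups are C_0 ≅ Z^5, C_1 ≅ Z^10, C_2 ≅ Z^5.

The boundary map ∂_1: C_1 → C_0 is given by ∂[p,q] = [q] − [p]. For instance
  ∂[1,2] = [2] − [1].
This gives a 5×10 integer matrix of rank 4; reducing to Smith normal form yields diagonal entries (1,1,1,1).

Boundary ∂_2: C_2 → C_1 sends each 2-simplex [p,q,r] to [q,r] − [p,r] + [p,q]. For instance
  ∂[1,3,4] = [3,4] − [1,4] + [1,3],
  ∂[3,4,5] = [4,5] − [3,5] + [3,4].
As a 10×5 matrix over Z this has rank 5, with invariant factors (1,1,1,1,1).

From H_k ≅ ker(∂_k) / im(∂_{k+1}) we obtain:

  H_0: rank C_0 − rank ∂_1 = 5 − 4 = 1, and the invariant factors of ∂_1 are all 1, so H_0 ≅ Z.
  H_1: rank ker ∂_1 − rank ∂_2 = (10 − 4) − 5 = 1, and the invariant factors of ∂_2 are all 1, so H_1 ≅ Z.
  H_2: rank ker ∂_2 − rank ∂_3 = (5 − 5) − 0 = 0, and there is no ∂_3, so H_2 ≅ 0.

As a check, the Euler characteristic is 5 − 10 + 5 = 0, which agrees with 1 − 1 + 0 = 0.
(K is a triangulation of the Möbius band.)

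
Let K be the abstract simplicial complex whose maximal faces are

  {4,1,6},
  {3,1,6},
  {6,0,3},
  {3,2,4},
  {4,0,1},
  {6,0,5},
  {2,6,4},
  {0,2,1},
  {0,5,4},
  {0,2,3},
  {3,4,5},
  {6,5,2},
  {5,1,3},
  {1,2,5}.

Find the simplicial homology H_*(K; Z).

Fix the vertex order 0 < 1 < 2 < 3 < 4 < 5 < 6 and write every simplex with vertices in increasing order. Then dim K = 2 and the simplices of K are:

  0-simplices (7): [0], [1], [2], [3], [4], [5], [6]
  1-simplices (21): [0,1], [0,2], [0,3], [0,4], [0,5], [0,6], [1,2], [1,3], [1,4], [1,5], [1,6], [2,3], [2,4], [2,5], [2,6], [3,4], [3,5], [3,6], [4,5], [4,6], [5,6]
  2-simplices (14): [0,1,2], [0,1,4], [0,2,3], [0,3,6], [0,4,5], [0,5,6], [1,2,5], [1,3,5], [1,3,6], [1,4,6], [2,3,4], [2,4,6], [2,5,6], [3,4,5]

so the chain groups are C_0 ≅ Z^7, C_1 ≅ Z^21, C_2 ≅ Z^14.

The boundary map ∂_1: C_1 → C_0 maps an edge to its endpoints' difference, ∂[p,q] = q − p. For instance
  ∂[2,5] = [5] − [2].
The resulting 7×21 matrix has rank 6, and its Smith normal form has invariant factors (1,1,1,1,1,1).

∂_2: C_2 → C_1 acts by ∂[p,q,r] = [q,r] − [p,r] + [p,q]. For instance
  ∂[2,4,6] = [4,6] − [2,6] + [2,4],
  ∂[1,3,6] = [3,6] − [1,6] + [1,3].
The 21×14 boundary matrix has rank 13 and Smith normal form diag(1,1,1,1,1,1,1,1,1,1,1,1,1).

Computing H_k = (kernel of ∂_k) / (image of ∂_{k+1}):

  H_0: rank C_0 − rank ∂_1 = 7 − 6 = 1, and the invariant factors of ∂_1 are all 1, so H_0 = Z.
  H_1: rank ker ∂_1 − rank ∂_2 = (21 − 6) − 13 = 2, and the invariant factors of ∂_2 are all 1, so H_1 = Z^2.
  H_2: rank ker ∂_2 − rank ∂_3 = (14 − 13) − 0 = 1, and there is no ∂_3, so H_2 = Z.

(K is a triangulation of the torus T^2.)

H_0 ≅ Z,  H_1 ≅ Z^2,  H_2 ≅ Z.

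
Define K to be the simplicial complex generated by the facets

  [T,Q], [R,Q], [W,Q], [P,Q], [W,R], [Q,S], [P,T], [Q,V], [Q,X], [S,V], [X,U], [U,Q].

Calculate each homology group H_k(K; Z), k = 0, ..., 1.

H_0 ≅ Z,  H_1 ≅ Z^4.

We work with the vertex ordering P < Q < R < S < T < U < V < W < X. The simplices of K, each written with vertices in increasing order, are:

  0-simplices (9): P, Q, R, S, T, U, V, W, X
  1-simplices (12): PQ, PT, QR, QS, QT, QU, QV, QW, QX, RW, SV, UX

Hence C_0 ≅ Z^9, C_1 ≅ Z^12.

∂_1: C_1 → C_0 is given by ∂[p,q] = [q] − [p].
As a 9×12 matrix over Z this has rank 8, with invariant factors (1,1,1,1,1,1,1,1).

From H_k ≅ ker(∂_k) / im(∂_{k+1}) we obtain:

  H_0: rank C_0 − rank ∂_1 = 9 − 8 = 1, and the invariant factors of ∂_1 are all 1, so H_0 = Z.
  H_1: rank ker ∂_1 − rank ∂_2 = (12 − 8) − 0 = 4, and there is no ∂_2, so H_1 = Z^4.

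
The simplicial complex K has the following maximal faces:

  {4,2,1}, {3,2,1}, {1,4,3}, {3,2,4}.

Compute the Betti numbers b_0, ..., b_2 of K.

b_0 = 1, b_1 = 0, b_2 = 1.

Fix the vertex order 1 < 2 < 3 < 4 and write every simplex with vertices in increasing order. Then dim K = 2 and the simplices of K are:

  0-simplices (4): [1], [2], [3], [4]
  1-simplices (6): [1,2], [1,3], [1,4], [2,3], [2,4], [3,4]
  2-simplices (4): [1,2,3], [1,2,4], [1,3,4], [2,3,4]

Hence C_0 ≅ Z^4, C_1 ≅ Z^6, C_2 ≅ Z^4.

Boundary ∂_1: C_1 → C_0 sends each edge [p,q] (with p < q) to q − p. For instance
  ∂[3,4] = [4] − [3].
The 4×6 boundary matrix has rank 3 and Smith normal form diag(1,1,1).

The boundary map ∂_2: C_2 → C_1 acts by ∂[p,q,r] = [q,r] − [p,r] + [p,q]. For instance
  ∂[1,2,3] = [2,3] − [1,3] + [1,2],
  ∂[1,2,4] = [2,4] − [1,4] + [1,2].
The 6×4 boundary matrix has rank 3 and Smith normal form diag(1,1,1).

Computing H_k = (kernel of ∂_k) / (image of ∂_{k+1}):

  H_0: rank C_0 − rank ∂_1 = 4 − 3 = 1, and the invariant factors of ∂_1 are all 1, so H_0 = Z.
  H_1: rank ker ∂_1 − rank ∂_2 = (6 − 3) − 3 = 0, and the invariant factors of ∂_2 are all 1, so H_1 = 0.
  H_2: rank ker ∂_2 − rank ∂_3 = (4 − 3) − 0 = 1, and there is no ∂_3, so H_2 = Z.

(K is a triangulation of the 2-sphere S^2.)

Hence the Betti numbers are b_0 = 1, b_1 = 0, b_2 = 1.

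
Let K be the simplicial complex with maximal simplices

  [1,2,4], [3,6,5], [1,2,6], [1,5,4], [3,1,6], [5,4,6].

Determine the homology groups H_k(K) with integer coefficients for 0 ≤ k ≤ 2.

H_0 ≅ Z,  H_1 ≅ Z,  H_2 = 0.

K has 6 vertices, 12 edges, 6 triangles.
rank ∂_0 = 0, rank ∂_1 = 5 ⇒ b_0 = 6 − 0 − 5 = 1; all invariant factors of ∂_1 are 1 so no torsion. So H_0 = Z.
rank ∂_1 = 5, rank ∂_2 = 6 ⇒ b_1 = 12 − 5 − 6 = 1; all invariant factors of ∂_2 are 1 so no torsion. So H_1 = Z.
rank ∂_2 = 6, rank ∂_3 = 0 ⇒ b_2 = 6 − 6 − 0 = 0. So H_2 = 0.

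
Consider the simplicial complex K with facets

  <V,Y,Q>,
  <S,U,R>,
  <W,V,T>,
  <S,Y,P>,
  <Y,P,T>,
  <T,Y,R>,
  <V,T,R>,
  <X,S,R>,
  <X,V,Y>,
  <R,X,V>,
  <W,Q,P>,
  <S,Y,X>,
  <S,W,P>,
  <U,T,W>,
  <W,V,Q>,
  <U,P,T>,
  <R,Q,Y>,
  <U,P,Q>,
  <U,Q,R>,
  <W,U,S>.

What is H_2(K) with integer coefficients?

H_2 ≅ 0.

K has 10 vertices, 30 edges, 20 triangles.
rank ∂_2 = 20, rank ∂_3 = 0 ⇒ b_2 = 20 − 20 − 0 = 0. So H_2 = 0.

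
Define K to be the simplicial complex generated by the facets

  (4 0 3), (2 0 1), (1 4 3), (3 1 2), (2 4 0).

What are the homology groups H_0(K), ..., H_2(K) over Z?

Fix the vertex order 0 < 1 < 2 < 3 < 4 and write every simplex with vertices in increasing order. Then dim K = 2 and the simplices of K are:

  0-simplices (5): [0], [1], [2], [3], [4]
  1-simplices (10): [0,1], [0,2], [0,3], [0,4], [1,2], [1,3], [1,4], [2,3], [2,4], [3,4]
  2-simplices (5): [0,1,2], [0,2,4], [0,3,4], [1,2,3], [1,3,4]

giving chain groups C_0 ≅ Z^5, C_1 ≅ Z^10, C_2 ≅ Z^5.

Boundary ∂_1: C_1 → C_0 sends each edge [p,q] (with p < q) to q − p.
As a 5×10 matrix over Z this has rank 4, with invariant factors (1,1,1,1).

∂_2: C_2 → C_1 acts by ∂[p,q,r] = [q,r] − [p,r] + [p,q]. For instance
  ∂[1,3,4] = [3,4] − [1,4] + [1,3],
  ∂[0,1,2] = [1,2] − [0,2] + [0,1].
The 10×5 boundary matrix has rank 5 and Smith normal form diag(1,1,1,1,1).

Reading off H_k = ker ∂_k / im ∂_{k+1}:

  H_0: rank C_0 − rank ∂_1 = 5 − 4 = 1, and the invariant factors of ∂_1 are all 1, so H_0 = Z.
  H_1: rank ker ∂_1 − rank ∂_2 = (10 − 4) − 5 = 1, and the invariant factors of ∂_2 are all 1, so H_1 = Z.
  H_2: rank ker ∂_2 − rank ∂_3 = (5 − 5) − 0 = 0, and there is no ∂_3, so H_2 = 0.

As a check, the Euler characteristic is 5 − 10 + 5 = 0, which agrees with 1 − 1 + 0 = 0.
(K is a triangulation of the Möbius band.)

H_0 = Z,  H_1 = Z,  H_2 = 0.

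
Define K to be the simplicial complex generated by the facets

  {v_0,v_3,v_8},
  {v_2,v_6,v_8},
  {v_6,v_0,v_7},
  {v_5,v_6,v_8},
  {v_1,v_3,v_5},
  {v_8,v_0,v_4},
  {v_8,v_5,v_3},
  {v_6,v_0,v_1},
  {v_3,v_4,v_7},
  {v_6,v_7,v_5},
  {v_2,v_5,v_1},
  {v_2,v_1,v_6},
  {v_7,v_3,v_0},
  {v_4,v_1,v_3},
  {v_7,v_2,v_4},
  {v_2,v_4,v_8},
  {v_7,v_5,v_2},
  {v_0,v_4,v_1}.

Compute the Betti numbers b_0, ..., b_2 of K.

b_0 = 1, b_1 = 1, b_2 = 0.

Fix the vertex order v_0 < v_1 < v_2 < v_3 < v_4 < v_5 < v_6 < v_7 < v_8 and write every simplex with vertices in increasing order. Then dim K = 2 and the simplices of K are:

  0-simplices (9): [v_0], [v_1], [v_2], [v_3], [v_4], [v_5], [v_6], [v_7], [v_8]
  1-simplices (27): (27 of them)
  2-simplices (18): (18 of them)

giving chain groups C_0 ≅ Z^9, C_1 ≅ Z^27, C_2 ≅ Z^18.

The boundary map ∂_1: C_1 → C_0 maps an edge to its endpoints' difference, ∂[p,q] = q − p. For instance
  ∂[v_2,v_7] = [v_7] − [v_2].
The 9×27 boundary matrix has rank 8 and Smith normal form diag(1,1,1,1,1,1,1,1).

∂_2: C_2 → C_1 acts by ∂[p,q,r] = [q,r] − [p,r] + [p,q]. For instance
  ∂[v_5,v_6,v_8] = [v_6,v_8] − [v_5,v_8] + [v_5,v_6],
  ∂[v_2,v_4,v_8] = [v_4,v_8] − [v_2,v_8] + [v_2,v_4].
The 27×18 boundary matrix has rank 18 and Smith normal form diag(1,1,1,1,1,1,1,1,1,1,1,1,1,1,1,1,1,2).

Computing H_k = (kernel of ∂_k) / (image of ∂_{k+1}):

  H_0: rank C_0 − rank ∂_1 = 9 − 8 = 1, and the invariant factors of ∂_1 are all 1, so H_0 = Z.
  H_1: rank ker ∂_1 − rank ∂_2 = (27 − 8) − 18 = 1, and ∂_2 has invariant factor 2 > 1, so H_1 = Z ⊕ Z/2.
  H_2: rank ker ∂_2 − rank ∂_3 = (18 − 18) − 0 = 0, and there is no ∂_3, so H_2 = 0.

As a check, the Euler characteristic is 9 − 27 + 18 = 0, which agrees with 1 − 1 + 0 = 0.

Hence the Betti numbers are b_0 = 1, b_1 = 1, b_2 = 0.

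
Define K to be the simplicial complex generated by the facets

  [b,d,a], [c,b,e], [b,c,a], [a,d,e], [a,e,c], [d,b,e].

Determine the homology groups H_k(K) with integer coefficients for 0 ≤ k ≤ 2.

Take the total order a < b < c < d < e on the vertex set. Then K (dimension 2) consists of the simplices:

  0-simplices (5): a, b, c, d, e
  1-simplices (9): ab, ac, ad, ae, bc, bd, be, ce, de
  2-simplices (6): abc, abd, ace, ade, bce, bde

Hence C_0 ≅ Z^5, C_1 ≅ Z^9, C_2 ≅ Z^6.

The boundary map ∂_1: C_1 → C_0 sends each edge [p,q] (with p < q) to q − p. For instance
  ∂ab = b − a.
As a 5×9 matrix over Z this has rank 4, with invariant factors (1,1,1,1).

Boundary ∂_2: C_2 → C_1 sends each 2-simplex [p,q,r] to [q,r] − [p,r] + [p,q]. For instance
  ∂bde = de − be + bd,
  ∂abc = bc − ac + ab.
This gives a 9×6 integer matrix of rank 5; reducing to Smith normal form yields diagonal entries (1,1,1,1,1).

Computing H_k = (kernel of ∂_k) / (image of ∂_{k+1}):

  H_0: rank C_0 − rank ∂_1 = 5 − 4 = 1, and the invariant factors of ∂_1 are all 1, so H_0 ≅ Z.
  H_1: rank ker ∂_1 − rank ∂_2 = (9 − 4) − 5 = 0, and the invariant factors of ∂_2 are all 1, so H_1 ≅ 0.
  H_2: rank ker ∂_2 − rank ∂_3 = (6 − 5) − 0 = 1, and there is no ∂_3, so H_2 ≅ Z.

(K is a triangulation of the 2-sphere S^2.)

H_0 ≅ Z,  H_1 = 0,  H_2 ≅ Z.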